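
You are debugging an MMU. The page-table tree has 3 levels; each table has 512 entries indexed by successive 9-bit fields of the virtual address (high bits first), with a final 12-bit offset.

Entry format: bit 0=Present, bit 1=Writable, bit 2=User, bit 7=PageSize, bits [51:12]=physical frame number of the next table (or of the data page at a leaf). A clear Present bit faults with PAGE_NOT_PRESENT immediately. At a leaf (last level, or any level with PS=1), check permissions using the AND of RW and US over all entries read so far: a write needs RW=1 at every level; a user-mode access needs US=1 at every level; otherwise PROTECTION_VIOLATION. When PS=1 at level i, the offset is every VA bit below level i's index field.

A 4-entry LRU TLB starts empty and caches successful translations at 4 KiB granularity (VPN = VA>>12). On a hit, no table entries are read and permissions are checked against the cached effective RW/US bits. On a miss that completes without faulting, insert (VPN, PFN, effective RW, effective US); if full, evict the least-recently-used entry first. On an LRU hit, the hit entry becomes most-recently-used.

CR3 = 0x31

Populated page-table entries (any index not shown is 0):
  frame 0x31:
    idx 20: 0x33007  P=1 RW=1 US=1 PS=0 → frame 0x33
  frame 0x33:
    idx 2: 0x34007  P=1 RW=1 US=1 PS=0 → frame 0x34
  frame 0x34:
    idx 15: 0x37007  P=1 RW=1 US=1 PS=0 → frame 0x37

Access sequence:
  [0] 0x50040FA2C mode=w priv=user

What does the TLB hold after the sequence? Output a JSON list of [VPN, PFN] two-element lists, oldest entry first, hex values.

Trace:
#0 VA=0x50040FA2C (w,user):
  [0] read 0x31 idx=20: raw=0x33007 flags P=1 W=1 U=1 S=0
  [1] read 0x33 idx=2: raw=0x34007 flags P=1 W=1 U=1 S=0
  [2] read 0x34 idx=15: raw=0x37007 flags P=1 W=1 U=1 S=0
  ⇒ phys 0x37A2C  [3 reads]

TLB: [["0x50040F", "0x37"]]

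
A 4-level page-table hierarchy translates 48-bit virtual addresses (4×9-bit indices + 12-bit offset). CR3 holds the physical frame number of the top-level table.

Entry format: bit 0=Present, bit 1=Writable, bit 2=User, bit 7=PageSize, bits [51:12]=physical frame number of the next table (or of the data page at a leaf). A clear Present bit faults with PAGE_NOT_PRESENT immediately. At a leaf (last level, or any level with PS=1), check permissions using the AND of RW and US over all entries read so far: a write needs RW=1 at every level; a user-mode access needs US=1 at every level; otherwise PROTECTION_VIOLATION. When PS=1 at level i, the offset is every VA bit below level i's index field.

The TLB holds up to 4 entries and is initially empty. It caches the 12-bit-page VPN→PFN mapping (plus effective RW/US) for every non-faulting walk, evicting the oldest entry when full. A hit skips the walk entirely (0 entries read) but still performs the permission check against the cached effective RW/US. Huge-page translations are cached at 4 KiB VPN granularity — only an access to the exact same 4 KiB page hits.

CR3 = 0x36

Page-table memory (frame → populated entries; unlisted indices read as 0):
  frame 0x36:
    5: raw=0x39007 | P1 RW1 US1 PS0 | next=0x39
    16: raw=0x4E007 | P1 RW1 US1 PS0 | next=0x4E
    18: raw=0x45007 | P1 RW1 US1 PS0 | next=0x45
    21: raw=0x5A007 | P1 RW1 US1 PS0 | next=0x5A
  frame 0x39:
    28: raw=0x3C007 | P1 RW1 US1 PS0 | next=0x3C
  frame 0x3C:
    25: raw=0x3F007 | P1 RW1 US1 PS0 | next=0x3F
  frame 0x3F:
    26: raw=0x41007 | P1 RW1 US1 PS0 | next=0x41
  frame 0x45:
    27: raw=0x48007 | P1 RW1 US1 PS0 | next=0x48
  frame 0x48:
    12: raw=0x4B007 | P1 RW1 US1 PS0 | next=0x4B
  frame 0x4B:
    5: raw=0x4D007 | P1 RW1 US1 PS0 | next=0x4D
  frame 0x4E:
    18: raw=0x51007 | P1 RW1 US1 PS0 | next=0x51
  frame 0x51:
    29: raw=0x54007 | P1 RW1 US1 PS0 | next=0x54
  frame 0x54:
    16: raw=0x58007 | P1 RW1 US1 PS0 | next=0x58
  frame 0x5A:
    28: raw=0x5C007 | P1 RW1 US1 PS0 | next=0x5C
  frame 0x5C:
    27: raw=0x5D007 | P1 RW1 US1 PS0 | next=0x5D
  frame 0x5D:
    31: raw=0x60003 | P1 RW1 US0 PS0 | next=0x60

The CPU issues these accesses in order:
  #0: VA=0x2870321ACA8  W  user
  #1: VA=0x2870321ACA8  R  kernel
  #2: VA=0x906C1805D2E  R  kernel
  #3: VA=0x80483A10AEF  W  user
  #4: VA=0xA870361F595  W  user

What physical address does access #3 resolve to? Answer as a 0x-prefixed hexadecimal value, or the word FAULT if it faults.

Walk each access:
#0 VA=0x2870321ACA8 (w,user):
  L0: frame=0x36 idx=5 entry=0x39007 [P=1 RW=1 US=1 PS=0]
  L1: frame=0x39 idx=28 entry=0x3C007 [P=1 RW=1 US=1 PS=0]
  L2: frame=0x3C idx=25 entry=0x3F007 [P=1 RW=1 US=1 PS=0]
  L3: frame=0x3F idx=26 entry=0x41007 [P=1 RW=1 US=1 PS=0]
  ✓ 0x41CA8  — 4 lookups
#1 VA=0x2870321ACA8 (r,kernel):
  TLB hit vpn=0x2870321A → PA=0x41CA8
#2 VA=0x906C1805D2E (r,kernel):
  L0: frame=0x36 idx=18 entry=0x45007 [P=1 RW=1 US=1 PS=0]
  L1: frame=0x45 idx=27 entry=0x48007 [P=1 RW=1 US=1 PS=0]
  L2: frame=0x48 idx=12 entry=0x4B007 [P=1 RW=1 US=1 PS=0]
  L3: frame=0x4B idx=5 entry=0x4D007 [P=1 RW=1 US=1 PS=0]
  ✓ 0x4DD2E  — 4 lookups
#3 VA=0x80483A10AEF (w,user):
  L0: frame=0x36 idx=16 entry=0x4E007 [P=1 RW=1 US=1 PS=0]
  L1: frame=0x4E idx=18 entry=0x51007 [P=1 RW=1 US=1 PS=0]
  L2: frame=0x51 idx=29 entry=0x54007 [P=1 RW=1 US=1 PS=0]
  L3: frame=0x54 idx=16 entry=0x58007 [P=1 RW=1 US=1 PS=0]
  ✓ 0x58AEF  — 4 lookups
#4 VA=0xA870361F595 (w,user):
  L0: frame=0x36 idx=21 entry=0x5A007 [P=1 RW=1 US=1 PS=0]
  L1: frame=0x5A idx=28 entry=0x5C007 [P=1 RW=1 US=1 PS=0]
  L2: frame=0x5C idx=27 entry=0x5D007 [P=1 RW=1 US=1 PS=0]
  L3: frame=0x5D idx=31 entry=0x60003 [P=1 RW=1 US=0 PS=0]
  ⇒ fault: PROTECTION_VIOLATION  — 4 lookups

Access #3 PA: 0x58AEF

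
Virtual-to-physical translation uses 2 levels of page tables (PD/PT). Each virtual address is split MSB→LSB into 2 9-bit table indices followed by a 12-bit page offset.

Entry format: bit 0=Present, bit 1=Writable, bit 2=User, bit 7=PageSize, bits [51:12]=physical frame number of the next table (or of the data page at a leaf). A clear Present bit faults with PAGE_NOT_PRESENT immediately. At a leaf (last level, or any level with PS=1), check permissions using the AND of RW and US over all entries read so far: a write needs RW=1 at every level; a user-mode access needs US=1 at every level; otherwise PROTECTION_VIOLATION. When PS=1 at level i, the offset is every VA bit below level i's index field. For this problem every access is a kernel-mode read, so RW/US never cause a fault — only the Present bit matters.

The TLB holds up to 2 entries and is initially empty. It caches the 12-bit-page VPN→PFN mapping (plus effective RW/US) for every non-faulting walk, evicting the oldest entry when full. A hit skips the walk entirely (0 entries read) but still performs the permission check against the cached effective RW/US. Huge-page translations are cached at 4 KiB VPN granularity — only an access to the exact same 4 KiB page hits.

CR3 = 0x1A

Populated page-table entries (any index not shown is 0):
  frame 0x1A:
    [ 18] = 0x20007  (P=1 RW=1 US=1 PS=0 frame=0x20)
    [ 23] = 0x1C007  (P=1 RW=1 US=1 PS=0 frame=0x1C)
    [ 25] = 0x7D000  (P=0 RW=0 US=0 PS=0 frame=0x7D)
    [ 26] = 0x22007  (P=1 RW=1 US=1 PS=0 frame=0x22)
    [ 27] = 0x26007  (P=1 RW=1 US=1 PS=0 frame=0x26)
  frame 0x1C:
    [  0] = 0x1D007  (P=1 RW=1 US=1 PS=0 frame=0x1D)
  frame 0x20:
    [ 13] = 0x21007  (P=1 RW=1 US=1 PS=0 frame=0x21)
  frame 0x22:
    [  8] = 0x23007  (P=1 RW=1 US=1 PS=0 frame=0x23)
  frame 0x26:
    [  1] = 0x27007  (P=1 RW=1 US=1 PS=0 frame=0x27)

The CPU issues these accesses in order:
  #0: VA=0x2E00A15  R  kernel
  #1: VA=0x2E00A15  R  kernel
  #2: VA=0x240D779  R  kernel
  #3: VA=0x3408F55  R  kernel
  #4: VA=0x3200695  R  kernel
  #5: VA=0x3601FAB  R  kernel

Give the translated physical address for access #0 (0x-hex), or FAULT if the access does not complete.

Per-access translation:
#0 VA=0x2E00A15 (r,kernel):
  L0 @0x1A[23] → 0x1C007  P=1,RW=1,US=1,PS=0
  L1 @0x1C[0] → 0x1D007  P=1,RW=1,US=1,PS=0
  → PA=0x1DA15  (2 entries read)
#1 VA=0x2E00A15 (r,kernel):
  TLB hit vpn=0x2E00 → PA=0x1DA15
#2 VA=0x240D779 (r,kernel):
  L0 @0x1A[18] → 0x20007  P=1,RW=1,US=1,PS=0
  L1 @0x20[13] → 0x21007  P=1,RW=1,US=1,PS=0
  → PA=0x21779  (2 entries read)
#3 VA=0x3408F55 (r,kernel):
  L0 @0x1A[26] → 0x22007  P=1,RW=1,US=1,PS=0
  L1 @0x22[8] → 0x23007  P=1,RW=1,US=1,PS=0
  → PA=0x23F55  (2 entries read)
#4 VA=0x3200695 (r,kernel):
  L0 @0x1A[25] → 0x7D000  P=0,RW=0,US=0,PS=0
  ✗ PAGE_NOT_PRESENT  [1 reads]
#5 VA=0x3601FAB (r,kernel):
  L0 @0x1A[27] → 0x26007  P=1,RW=1,US=1,PS=0
  L1 @0x26[1] → 0x27007  P=1,RW=1,US=1,PS=0
  → PA=0x27FAB  (2 entries read)

Access #0 PA: 0x1DA15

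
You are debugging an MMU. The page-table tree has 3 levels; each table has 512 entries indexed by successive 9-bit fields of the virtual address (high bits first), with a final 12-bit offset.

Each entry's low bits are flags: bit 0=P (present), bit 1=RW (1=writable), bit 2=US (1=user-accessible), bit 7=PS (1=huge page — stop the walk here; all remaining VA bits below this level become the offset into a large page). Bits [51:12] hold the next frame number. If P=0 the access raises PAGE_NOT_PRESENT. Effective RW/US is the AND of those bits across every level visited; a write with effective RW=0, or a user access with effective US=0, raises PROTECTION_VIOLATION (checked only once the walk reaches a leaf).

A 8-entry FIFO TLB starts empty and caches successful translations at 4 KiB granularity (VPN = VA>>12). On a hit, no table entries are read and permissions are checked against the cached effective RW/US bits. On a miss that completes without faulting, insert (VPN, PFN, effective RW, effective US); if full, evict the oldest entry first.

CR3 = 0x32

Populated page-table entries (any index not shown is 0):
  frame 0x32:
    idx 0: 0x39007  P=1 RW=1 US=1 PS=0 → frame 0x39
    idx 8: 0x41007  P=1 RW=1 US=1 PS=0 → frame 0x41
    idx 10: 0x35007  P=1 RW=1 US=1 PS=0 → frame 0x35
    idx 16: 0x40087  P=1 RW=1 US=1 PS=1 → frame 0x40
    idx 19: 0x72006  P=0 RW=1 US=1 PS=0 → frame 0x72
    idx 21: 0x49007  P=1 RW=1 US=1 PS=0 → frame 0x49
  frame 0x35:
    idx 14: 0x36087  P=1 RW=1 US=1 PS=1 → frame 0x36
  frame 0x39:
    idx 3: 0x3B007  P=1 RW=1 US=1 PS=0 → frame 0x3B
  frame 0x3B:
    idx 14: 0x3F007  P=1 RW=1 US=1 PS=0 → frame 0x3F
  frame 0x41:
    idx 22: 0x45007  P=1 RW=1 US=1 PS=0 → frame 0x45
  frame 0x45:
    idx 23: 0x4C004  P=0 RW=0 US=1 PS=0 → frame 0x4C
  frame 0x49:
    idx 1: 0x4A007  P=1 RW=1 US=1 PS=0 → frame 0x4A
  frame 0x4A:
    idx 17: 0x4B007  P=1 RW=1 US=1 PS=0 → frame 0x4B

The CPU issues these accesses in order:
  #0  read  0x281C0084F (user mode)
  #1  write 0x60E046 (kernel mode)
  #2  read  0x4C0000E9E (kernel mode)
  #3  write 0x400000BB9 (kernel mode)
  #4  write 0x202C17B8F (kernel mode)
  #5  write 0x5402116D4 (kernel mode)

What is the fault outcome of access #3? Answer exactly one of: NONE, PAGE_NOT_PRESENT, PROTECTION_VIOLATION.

Trace:
#0 VA=0x281C0084F (r,user):
  L0: frame=0x32 idx=10 entry=0x35007 [P=1 RW=1 US=1 PS=0]
  L1: frame=0x35 idx=14 entry=0x36087 [P=1 RW=1 US=1 PS=1]
  ⇒ phys 0x3684F (huge @L1)  [2 reads]
#1 VA=0x60E046 (w,kernel):
  L0: frame=0x32 idx=0 entry=0x39007 [P=1 RW=1 US=1 PS=0]
  L1: frame=0x39 idx=3 entry=0x3B007 [P=1 RW=1 US=1 PS=0]
  L2: frame=0x3B idx=14 entry=0x3F007 [P=1 RW=1 US=1 PS=0]
  ⇒ phys 0x3F046  [3 reads]
#2 VA=0x4C0000E9E (r,kernel):
  L0: frame=0x32 idx=19 entry=0x72006 [P=0 RW=1 US=1 PS=0]
  ✗ PAGE_NOT_PRESENT  [1 reads]
#3 VA=0x400000BB9 (w,kernel):
  L0: frame=0x32 idx=16 entry=0x40087 [P=1 RW=1 US=1 PS=1]
  ⇒ phys 0x40BB9 (huge @L0)  [1 reads]
#4 VA=0x202C17B8F (w,kernel):
  L0: frame=0x32 idx=8 entry=0x41007 [P=1 RW=1 US=1 PS=0]
  L1: frame=0x41 idx=22 entry=0x45007 [P=1 RW=1 US=1 PS=0]
  L2: frame=0x45 idx=23 entry=0x4C004 [P=0 RW=0 US=1 PS=0]
  ✗ PAGE_NOT_PRESENT  [3 reads]
#5 VA=0x5402116D4 (w,kernel):
  L0: frame=0x32 idx=21 entry=0x49007 [P=1 RW=1 US=1 PS=0]
  L1: frame=0x49 idx=1 entry=0x4A007 [P=1 RW=1 US=1 PS=0]
  L2: frame=0x4A idx=17 entry=0x4B007 [P=1 RW=1 US=1 PS=0]
  ⇒ phys 0x4B6D4  [3 reads]

Access #3 fault: NONE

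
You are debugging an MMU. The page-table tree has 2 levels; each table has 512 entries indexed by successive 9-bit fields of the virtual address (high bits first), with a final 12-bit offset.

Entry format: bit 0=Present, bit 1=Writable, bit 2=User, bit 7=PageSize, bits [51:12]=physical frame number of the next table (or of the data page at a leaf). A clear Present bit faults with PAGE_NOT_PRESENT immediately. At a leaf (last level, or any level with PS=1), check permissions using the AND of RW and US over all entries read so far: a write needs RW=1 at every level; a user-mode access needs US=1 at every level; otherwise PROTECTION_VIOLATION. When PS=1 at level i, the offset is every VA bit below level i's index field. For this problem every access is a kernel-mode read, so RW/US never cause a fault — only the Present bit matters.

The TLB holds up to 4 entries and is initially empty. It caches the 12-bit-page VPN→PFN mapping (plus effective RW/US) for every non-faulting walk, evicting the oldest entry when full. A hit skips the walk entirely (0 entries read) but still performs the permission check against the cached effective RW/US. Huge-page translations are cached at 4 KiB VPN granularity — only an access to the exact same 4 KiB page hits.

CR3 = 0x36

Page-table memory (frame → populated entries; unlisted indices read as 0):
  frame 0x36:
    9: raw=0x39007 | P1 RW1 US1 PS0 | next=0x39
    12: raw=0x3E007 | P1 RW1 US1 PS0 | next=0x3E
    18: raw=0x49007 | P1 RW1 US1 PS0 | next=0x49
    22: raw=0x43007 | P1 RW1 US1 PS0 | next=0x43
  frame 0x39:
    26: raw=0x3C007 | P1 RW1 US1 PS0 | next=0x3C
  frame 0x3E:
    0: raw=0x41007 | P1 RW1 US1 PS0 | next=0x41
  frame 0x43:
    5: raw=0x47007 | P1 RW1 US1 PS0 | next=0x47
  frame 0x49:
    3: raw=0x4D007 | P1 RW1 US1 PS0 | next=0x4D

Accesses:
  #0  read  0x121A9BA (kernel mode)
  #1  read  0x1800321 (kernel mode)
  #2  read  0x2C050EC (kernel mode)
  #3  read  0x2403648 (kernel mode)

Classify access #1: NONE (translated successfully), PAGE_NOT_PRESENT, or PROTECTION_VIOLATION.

Trace:
#0 VA=0x121A9BA (r,kernel):
  L0: frame=0x36 idx=9 entry=0x39007 [P=1 RW=1 US=1 PS=0]
  L1: frame=0x39 idx=26 entry=0x3C007 [P=1 RW=1 US=1 PS=0]
  → PA=0x3C9BA  (2 entries read)
#1 VA=0x1800321 (r,kernel):
  L0: frame=0x36 idx=12 entry=0x3E007 [P=1 RW=1 US=1 PS=0]
  L1: frame=0x3E idx=0 entry=0x41007 [P=1 RW=1 US=1 PS=0]
  → PA=0x41321  (2 entries read)
#2 VA=0x2C050EC (r,kernel):
  L0: frame=0x36 idx=22 entry=0x43007 [P=1 RW=1 US=1 PS=0]
  L1: frame=0x43 idx=5 entry=0x47007 [P=1 RW=1 US=1 PS=0]
  → PA=0x470EC  (2 entries read)
#3 VA=0x2403648 (r,kernel):
  L0: frame=0x36 idx=18 entry=0x49007 [P=1 RW=1 US=1 PS=0]
  L1: frame=0x49 idx=3 entry=0x4D007 [P=1 RW=1 US=1 PS=0]
  → PA=0x4D648  (2 entries read)

Access #1 fault: NONE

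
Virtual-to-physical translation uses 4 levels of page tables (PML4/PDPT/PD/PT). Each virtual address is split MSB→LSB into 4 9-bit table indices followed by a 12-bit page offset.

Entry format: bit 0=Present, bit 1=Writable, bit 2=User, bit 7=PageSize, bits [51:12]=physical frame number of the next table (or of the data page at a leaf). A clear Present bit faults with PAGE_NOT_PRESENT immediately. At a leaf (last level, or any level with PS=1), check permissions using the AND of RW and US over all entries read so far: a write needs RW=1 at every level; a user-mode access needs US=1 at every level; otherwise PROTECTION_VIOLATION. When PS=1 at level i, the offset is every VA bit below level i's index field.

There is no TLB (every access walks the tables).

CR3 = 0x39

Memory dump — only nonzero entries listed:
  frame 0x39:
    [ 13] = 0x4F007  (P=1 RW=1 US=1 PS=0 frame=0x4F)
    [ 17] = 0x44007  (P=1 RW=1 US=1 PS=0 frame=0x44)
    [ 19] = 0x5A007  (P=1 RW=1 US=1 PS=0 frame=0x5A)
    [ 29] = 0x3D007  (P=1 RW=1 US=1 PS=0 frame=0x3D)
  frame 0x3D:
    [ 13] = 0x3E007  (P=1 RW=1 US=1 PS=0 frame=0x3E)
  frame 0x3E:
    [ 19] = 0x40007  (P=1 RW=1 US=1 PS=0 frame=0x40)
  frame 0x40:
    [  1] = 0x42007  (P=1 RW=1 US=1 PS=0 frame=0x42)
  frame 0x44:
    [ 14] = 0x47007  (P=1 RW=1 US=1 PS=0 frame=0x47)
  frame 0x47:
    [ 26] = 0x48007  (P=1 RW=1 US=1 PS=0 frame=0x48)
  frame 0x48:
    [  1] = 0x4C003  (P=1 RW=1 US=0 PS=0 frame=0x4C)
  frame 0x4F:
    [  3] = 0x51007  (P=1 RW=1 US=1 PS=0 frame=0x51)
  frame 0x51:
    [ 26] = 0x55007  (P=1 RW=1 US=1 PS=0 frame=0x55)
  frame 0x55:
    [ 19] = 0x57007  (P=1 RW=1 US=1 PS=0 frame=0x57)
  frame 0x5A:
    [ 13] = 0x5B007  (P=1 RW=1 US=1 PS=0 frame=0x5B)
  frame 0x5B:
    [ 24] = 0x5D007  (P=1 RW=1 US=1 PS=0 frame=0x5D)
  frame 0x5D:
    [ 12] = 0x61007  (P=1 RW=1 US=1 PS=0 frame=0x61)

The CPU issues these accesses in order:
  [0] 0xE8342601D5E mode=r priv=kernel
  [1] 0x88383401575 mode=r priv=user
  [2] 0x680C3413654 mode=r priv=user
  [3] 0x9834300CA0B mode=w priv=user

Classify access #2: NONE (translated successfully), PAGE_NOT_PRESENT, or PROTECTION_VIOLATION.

Per-access translation:
#0 VA=0xE8342601D5E (r,kernel):
  lvl0: tbl 0x39, slot 29 ⇒ 0x3D007 (P1/RW1/US1/PS0)
  lvl1: tbl 0x3D, slot 13 ⇒ 0x3E007 (P1/RW1/US1/PS0)
  lvl2: tbl 0x3E, slot 19 ⇒ 0x40007 (P1/RW1/US1/PS0)
  lvl3: tbl 0x40, slot 1 ⇒ 0x42007 (P1/RW1/US1/PS0)
  → PA=0x42D5E  (4 entries read)
#1 VA=0x88383401575 (r,user):
  lvl0: tbl 0x39, slot 17 ⇒ 0x44007 (P1/RW1/US1/PS0)
  lvl1: tbl 0x44, slot 14 ⇒ 0x47007 (P1/RW1/US1/PS0)
  lvl2: tbl 0x47, slot 26 ⇒ 0x48007 (P1/RW1/US1/PS0)
  lvl3: tbl 0x48, slot 1 ⇒ 0x4C003 (P1/RW1/US0/PS0)
  ⇒ fault: PROTECTION_VIOLATION  — 4 lookups
#2 VA=0x680C3413654 (r,user):
  lvl0: tbl 0x39, slot 13 ⇒ 0x4F007 (P1/RW1/US1/PS0)
  lvl1: tbl 0x4F, slot 3 ⇒ 0x51007 (P1/RW1/US1/PS0)
  lvl2: tbl 0x51, slot 26 ⇒ 0x55007 (P1/RW1/US1/PS0)
  lvl3: tbl 0x55, slot 19 ⇒ 0x57007 (P1/RW1/US1/PS0)
  → PA=0x57654  (4 entries read)
#3 VA=0x9834300CA0B (w,user):
  lvl0: tbl 0x39, slot 19 ⇒ 0x5A007 (P1/RW1/US1/PS0)
  lvl1: tbl 0x5A, slot 13 ⇒ 0x5B007 (P1/RW1/US1/PS0)
  lvl2: tbl 0x5B, slot 24 ⇒ 0x5D007 (P1/RW1/US1/PS0)
  lvl3: tbl 0x5D, slot 12 ⇒ 0x61007 (P1/RW1/US1/PS0)
  → PA=0x61A0B  (4 entries read)

Access #2 fault: NONE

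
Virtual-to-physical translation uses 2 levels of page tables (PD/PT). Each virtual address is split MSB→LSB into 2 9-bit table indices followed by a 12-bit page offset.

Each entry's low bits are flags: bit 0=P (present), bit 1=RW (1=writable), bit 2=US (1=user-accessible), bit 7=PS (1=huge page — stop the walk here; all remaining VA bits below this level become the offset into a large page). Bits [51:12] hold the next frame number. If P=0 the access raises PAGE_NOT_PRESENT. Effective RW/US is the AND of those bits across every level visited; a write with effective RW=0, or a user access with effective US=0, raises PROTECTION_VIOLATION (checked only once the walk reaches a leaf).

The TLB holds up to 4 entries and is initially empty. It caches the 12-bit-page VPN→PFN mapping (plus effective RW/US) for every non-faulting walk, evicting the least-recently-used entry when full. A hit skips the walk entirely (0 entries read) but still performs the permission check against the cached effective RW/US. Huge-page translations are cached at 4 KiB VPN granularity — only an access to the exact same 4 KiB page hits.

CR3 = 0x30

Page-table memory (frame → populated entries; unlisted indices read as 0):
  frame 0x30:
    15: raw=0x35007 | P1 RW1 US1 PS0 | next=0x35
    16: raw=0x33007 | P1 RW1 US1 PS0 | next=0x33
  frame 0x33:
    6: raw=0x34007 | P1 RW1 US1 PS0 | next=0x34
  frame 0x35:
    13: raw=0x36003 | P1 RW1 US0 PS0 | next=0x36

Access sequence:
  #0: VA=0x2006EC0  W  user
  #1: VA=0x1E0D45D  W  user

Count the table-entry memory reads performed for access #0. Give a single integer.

Trace:
#0 VA=0x2006EC0 (w,user):
  L0 @0x30[16] → 0x33007  P=1,RW=1,US=1,PS=0
  L1 @0x33[6] → 0x34007  P=1,RW=1,US=1,PS=0
  ✓ 0x34EC0  — 2 lookups
#1 VA=0x1E0D45D (w,user):
  L0 @0x30[15] → 0x35007  P=1,RW=1,US=1,PS=0
  L1 @0x35[13] → 0x36003  P=1,RW=1,US=0,PS=0
  ⇒ fault: PROTECTION_VIOLATION  — 2 lookups

Entries read for #0: 2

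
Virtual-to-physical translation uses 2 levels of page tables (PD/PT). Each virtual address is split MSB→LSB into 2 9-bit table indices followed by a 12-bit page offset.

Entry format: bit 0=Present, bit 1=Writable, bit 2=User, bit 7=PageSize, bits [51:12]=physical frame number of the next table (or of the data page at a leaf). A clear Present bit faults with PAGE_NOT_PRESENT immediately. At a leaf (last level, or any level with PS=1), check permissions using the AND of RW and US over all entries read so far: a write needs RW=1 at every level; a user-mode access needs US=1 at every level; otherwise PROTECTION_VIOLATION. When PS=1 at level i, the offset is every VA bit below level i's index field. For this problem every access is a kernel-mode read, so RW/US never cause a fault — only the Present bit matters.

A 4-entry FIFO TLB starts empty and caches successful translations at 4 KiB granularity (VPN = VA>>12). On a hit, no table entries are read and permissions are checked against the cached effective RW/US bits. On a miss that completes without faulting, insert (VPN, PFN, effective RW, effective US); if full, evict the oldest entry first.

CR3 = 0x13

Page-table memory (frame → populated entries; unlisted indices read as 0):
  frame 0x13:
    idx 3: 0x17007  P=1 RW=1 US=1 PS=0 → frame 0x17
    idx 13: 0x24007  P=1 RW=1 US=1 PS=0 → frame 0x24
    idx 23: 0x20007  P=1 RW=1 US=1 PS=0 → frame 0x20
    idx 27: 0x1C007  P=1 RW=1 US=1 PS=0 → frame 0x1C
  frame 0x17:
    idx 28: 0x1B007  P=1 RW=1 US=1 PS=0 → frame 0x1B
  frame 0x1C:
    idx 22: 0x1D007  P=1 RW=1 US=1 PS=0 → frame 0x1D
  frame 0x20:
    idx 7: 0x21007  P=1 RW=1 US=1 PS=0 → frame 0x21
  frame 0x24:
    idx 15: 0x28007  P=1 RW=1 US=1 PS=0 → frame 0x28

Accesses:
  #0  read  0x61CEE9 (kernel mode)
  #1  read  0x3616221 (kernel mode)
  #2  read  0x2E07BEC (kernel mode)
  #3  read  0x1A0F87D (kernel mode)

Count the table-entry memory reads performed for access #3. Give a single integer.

Per-access translation:
#0 VA=0x61CEE9 (r,kernel):
  lvl0: tbl 0x13, slot 3 ⇒ 0x17007 (P1/RW1/US1/PS0)
  lvl1: tbl 0x17, slot 28 ⇒ 0x1B007 (P1/RW1/US1/PS0)
  ✓ 0x1BEE9  — 2 lookups
#1 VA=0x3616221 (r,kernel):
  lvl0: tbl 0x13, slot 27 ⇒ 0x1C007 (P1/RW1/US1/PS0)
  lvl1: tbl 0x1C, slot 22 ⇒ 0x1D007 (P1/RW1/US1/PS0)
  ✓ 0x1D221  — 2 lookups
#2 VA=0x2E07BEC (r,kernel):
  lvl0: tbl 0x13, slot 23 ⇒ 0x20007 (P1/RW1/US1/PS0)
  lvl1: tbl 0x20, slot 7 ⇒ 0x21007 (P1/RW1/US1/PS0)
  ✓ 0x21BEC  — 2 lookups
#3 VA=0x1A0F87D (r,kernel):
  lvl0: tbl 0x13, slot 13 ⇒ 0x24007 (P1/RW1/US1/PS0)
  lvl1: tbl 0x24, slot 15 ⇒ 0x28007 (P1/RW1/US1/PS0)
  ✓ 0x2887D  — 2 lookups

Entries read for #3: 2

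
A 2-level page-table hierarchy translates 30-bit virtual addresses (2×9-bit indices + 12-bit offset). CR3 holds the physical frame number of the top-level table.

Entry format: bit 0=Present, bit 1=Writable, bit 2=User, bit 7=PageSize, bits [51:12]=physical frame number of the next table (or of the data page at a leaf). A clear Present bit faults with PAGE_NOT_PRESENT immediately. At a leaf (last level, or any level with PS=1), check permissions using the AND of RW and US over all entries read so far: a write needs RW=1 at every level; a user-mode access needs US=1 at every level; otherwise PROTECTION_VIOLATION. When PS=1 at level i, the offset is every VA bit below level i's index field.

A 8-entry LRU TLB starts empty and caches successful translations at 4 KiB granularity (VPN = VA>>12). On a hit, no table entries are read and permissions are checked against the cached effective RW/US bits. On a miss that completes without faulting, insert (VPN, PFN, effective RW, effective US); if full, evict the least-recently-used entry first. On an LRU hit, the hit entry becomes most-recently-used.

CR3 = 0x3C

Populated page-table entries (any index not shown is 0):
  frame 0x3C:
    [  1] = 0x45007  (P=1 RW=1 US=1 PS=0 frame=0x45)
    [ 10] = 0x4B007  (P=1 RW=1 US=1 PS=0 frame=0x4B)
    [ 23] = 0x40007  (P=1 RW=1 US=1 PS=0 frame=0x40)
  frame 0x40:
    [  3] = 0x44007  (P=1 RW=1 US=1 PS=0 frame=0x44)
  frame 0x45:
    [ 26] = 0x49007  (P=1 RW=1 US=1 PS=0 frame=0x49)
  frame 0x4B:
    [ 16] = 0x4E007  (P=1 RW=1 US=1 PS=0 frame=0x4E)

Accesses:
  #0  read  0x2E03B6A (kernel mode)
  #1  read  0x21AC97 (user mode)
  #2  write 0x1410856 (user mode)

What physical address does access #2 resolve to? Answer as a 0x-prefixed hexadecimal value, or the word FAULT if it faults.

Per-access translation:
#0 VA=0x2E03B6A (r,kernel):
  lvl0: tbl 0x3C, slot 23 ⇒ 0x40007 (P1/RW1/US1/PS0)
  lvl1: tbl 0x40, slot 3 ⇒ 0x44007 (P1/RW1/US1/PS0)
  ⇒ phys 0x44B6A  [2 reads]
#1 VA=0x21AC97 (r,user):
  lvl0: tbl 0x3C, slot 1 ⇒ 0x45007 (P1/RW1/US1/PS0)
  lvl1: tbl 0x45, slot 26 ⇒ 0x49007 (P1/RW1/US1/PS0)
  ⇒ phys 0x49C97  [2 reads]
#2 VA=0x1410856 (w,user):
  lvl0: tbl 0x3C, slot 10 ⇒ 0x4B007 (P1/RW1/US1/PS0)
  lvl1: tbl 0x4B, slot 16 ⇒ 0x4E007 (P1/RW1/US1/PS0)
  ⇒ phys 0x4E856  [2 reads]

Access #2 PA: 0x4E856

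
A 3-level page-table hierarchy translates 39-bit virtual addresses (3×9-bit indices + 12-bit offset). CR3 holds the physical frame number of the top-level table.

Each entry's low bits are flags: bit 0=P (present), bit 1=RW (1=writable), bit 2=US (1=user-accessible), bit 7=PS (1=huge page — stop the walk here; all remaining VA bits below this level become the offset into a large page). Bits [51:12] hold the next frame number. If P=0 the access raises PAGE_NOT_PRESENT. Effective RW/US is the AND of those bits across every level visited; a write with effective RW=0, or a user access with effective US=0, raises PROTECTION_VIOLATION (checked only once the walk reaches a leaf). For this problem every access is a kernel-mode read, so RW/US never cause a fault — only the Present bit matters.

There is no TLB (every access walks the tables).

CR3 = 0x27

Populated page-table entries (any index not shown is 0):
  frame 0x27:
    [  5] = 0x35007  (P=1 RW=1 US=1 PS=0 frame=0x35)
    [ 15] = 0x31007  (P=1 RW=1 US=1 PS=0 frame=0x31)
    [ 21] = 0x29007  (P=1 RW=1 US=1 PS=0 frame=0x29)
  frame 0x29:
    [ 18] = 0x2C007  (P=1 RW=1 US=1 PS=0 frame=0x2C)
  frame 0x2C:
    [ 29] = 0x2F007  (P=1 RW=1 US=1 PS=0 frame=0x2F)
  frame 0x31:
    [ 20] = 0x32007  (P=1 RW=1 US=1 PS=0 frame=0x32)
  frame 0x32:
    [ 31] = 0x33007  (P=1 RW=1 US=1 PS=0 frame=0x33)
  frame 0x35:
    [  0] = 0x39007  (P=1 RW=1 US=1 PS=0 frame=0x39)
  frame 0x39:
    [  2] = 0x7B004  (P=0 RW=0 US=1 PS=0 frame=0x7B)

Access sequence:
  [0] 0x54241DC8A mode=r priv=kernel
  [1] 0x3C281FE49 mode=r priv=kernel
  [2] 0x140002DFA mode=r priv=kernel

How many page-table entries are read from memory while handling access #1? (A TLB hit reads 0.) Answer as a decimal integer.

Walk each access:
#0 VA=0x54241DC8A (r,kernel):
  L0: frame=0x27 idx=21 entry=0x29007 [P=1 RW=1 US=1 PS=0]
  L1: frame=0x29 idx=18 entry=0x2C007 [P=1 RW=1 US=1 PS=0]
  L2: frame=0x2C idx=29 entry=0x2F007 [P=1 RW=1 US=1 PS=0]
  ✓ 0x2FC8A  — 3 lookups
#1 VA=0x3C281FE49 (r,kernel):
  L0: frame=0x27 idx=15 entry=0x31007 [P=1 RW=1 US=1 PS=0]
  L1: frame=0x31 idx=20 entry=0x32007 [P=1 RW=1 US=1 PS=0]
  L2: frame=0x32 idx=31 entry=0x33007 [P=1 RW=1 US=1 PS=0]
  ✓ 0x33E49  — 3 lookups
#2 VA=0x140002DFA (r,kernel):
  L0: frame=0x27 idx=5 entry=0x35007 [P=1 RW=1 US=1 PS=0]
  L1: frame=0x35 idx=0 entry=0x39007 [P=1 RW=1 US=1 PS=0]
  L2: frame=0x39 idx=2 entry=0x7B004 [P=0 RW=0 US=1 PS=0]
  ⇒ fault: PAGE_NOT_PRESENT  — 3 lookups

Entries read for #1: 3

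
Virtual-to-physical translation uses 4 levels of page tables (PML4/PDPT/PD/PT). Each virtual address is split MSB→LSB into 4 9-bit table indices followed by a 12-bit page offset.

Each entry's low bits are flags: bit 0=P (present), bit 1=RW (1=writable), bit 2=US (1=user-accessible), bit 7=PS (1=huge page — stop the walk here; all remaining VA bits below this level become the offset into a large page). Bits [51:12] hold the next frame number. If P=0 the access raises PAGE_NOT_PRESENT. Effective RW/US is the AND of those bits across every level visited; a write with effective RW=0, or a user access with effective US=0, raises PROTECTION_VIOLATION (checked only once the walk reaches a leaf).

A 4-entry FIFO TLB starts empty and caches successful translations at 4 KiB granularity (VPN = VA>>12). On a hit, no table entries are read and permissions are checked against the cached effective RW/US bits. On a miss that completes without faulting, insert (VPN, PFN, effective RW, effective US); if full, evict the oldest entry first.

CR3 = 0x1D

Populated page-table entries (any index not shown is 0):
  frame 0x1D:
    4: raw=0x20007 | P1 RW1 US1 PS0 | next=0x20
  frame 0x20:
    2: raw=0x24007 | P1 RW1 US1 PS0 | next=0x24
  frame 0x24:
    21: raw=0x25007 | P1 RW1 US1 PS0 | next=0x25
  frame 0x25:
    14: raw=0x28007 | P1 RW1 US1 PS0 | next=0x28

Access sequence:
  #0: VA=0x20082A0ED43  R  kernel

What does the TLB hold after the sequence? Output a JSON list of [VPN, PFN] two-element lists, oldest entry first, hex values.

Per-access translation:
#0 VA=0x20082A0ED43 (r,kernel):
  [0] read 0x1D idx=4: raw=0x20007 flags P=1 W=1 U=1 S=0
  [1] read 0x20 idx=2: raw=0x24007 flags P=1 W=1 U=1 S=0
  [2] read 0x24 idx=21: raw=0x25007 flags P=1 W=1 U=1 S=0
  [3] read 0x25 idx=14: raw=0x28007 flags P=1 W=1 U=1 S=0
  ✓ 0x28D43  — 4 lookups

TLB: [["0x20082A0E", "0x28"]]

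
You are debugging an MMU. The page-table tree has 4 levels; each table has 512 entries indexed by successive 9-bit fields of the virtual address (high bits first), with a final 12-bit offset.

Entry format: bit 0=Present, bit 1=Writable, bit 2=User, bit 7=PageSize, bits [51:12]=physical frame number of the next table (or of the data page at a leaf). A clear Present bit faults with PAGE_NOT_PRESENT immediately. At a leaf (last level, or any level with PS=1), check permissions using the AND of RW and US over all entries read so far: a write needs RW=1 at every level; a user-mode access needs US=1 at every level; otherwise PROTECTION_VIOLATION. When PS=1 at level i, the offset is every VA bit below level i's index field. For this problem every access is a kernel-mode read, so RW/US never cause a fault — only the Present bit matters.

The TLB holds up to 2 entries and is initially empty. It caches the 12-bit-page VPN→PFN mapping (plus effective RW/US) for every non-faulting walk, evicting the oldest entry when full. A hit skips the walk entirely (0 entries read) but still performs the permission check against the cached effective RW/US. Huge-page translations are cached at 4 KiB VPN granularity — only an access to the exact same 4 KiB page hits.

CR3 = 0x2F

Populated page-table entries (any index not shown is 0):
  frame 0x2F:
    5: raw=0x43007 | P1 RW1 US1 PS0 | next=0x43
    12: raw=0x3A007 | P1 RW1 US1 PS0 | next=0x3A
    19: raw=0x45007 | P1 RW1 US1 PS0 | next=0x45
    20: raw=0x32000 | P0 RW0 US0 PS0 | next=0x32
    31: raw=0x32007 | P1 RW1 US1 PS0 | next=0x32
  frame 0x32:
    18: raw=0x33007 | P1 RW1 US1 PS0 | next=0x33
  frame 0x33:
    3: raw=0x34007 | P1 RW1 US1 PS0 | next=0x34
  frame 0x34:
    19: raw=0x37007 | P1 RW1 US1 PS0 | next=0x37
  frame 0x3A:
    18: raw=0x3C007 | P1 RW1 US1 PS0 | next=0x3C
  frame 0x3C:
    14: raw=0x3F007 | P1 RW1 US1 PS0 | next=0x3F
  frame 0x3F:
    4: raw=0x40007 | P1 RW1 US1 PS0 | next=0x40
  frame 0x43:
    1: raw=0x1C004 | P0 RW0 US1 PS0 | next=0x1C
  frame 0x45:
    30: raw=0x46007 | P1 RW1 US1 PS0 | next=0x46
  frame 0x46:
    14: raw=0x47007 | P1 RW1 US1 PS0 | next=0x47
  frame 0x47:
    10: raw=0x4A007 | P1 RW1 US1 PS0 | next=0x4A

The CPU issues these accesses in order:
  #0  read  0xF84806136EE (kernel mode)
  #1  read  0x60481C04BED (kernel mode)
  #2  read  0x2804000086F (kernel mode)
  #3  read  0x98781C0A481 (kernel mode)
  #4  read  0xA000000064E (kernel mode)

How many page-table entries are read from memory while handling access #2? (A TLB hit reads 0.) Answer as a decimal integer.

Walk each access:
#0 VA=0xF84806136EE (r,kernel):
  [0] read 0x2F idx=31: raw=0x32007 flags P=1 W=1 U=1 S=0
  [1] read 0x32 idx=18: raw=0x33007 flags P=1 W=1 U=1 S=0
  [2] read 0x33 idx=3: raw=0x34007 flags P=1 W=1 U=1 S=0
  [3] read 0x34 idx=19: raw=0x37007 flags P=1 W=1 U=1 S=0
  ⇒ phys 0x376EE  [4 reads]
#1 VA=0x60481C04BED (r,kernel):
  [0] read 0x2F idx=12: raw=0x3A007 flags P=1 W=1 U=1 S=0
  [1] read 0x3A idx=18: raw=0x3C007 flags P=1 W=1 U=1 S=0
  [2] read 0x3C idx=14: raw=0x3F007 flags P=1 W=1 U=1 S=0
  [3] read 0x3F idx=4: raw=0x40007 flags P=1 W=1 U=1 S=0
  ⇒ phys 0x40BED  [4 reads]
#2 VA=0x2804000086F (r,kernel):
  [0] read 0x2F idx=5: raw=0x43007 flags P=1 W=1 U=1 S=0
  [1] read 0x43 idx=1: raw=0x1C004 flags P=0 W=0 U=1 S=0
  → PAGE_NOT_PRESENT  (2 entries read)
#3 VA=0x98781C0A481 (r,kernel):
  [0] read 0x2F idx=19: raw=0x45007 flags P=1 W=1 U=1 S=0
  [1] read 0x45 idx=30: raw=0x46007 flags P=1 W=1 U=1 S=0
  [2] read 0x46 idx=14: raw=0x47007 flags P=1 W=1 U=1 S=0
  [3] read 0x47 idx=10: raw=0x4A007 flags P=1 W=1 U=1 S=0
  ⇒ phys 0x4A481  [4 reads]
#4 VA=0xA000000064E (r,kernel):
  [0] read 0x2F idx=20: raw=0x32000 flags P=0 W=0 U=0 S=0
  → PAGE_NOT_PRESENT  (1 entries read)

Entries read for #2: 2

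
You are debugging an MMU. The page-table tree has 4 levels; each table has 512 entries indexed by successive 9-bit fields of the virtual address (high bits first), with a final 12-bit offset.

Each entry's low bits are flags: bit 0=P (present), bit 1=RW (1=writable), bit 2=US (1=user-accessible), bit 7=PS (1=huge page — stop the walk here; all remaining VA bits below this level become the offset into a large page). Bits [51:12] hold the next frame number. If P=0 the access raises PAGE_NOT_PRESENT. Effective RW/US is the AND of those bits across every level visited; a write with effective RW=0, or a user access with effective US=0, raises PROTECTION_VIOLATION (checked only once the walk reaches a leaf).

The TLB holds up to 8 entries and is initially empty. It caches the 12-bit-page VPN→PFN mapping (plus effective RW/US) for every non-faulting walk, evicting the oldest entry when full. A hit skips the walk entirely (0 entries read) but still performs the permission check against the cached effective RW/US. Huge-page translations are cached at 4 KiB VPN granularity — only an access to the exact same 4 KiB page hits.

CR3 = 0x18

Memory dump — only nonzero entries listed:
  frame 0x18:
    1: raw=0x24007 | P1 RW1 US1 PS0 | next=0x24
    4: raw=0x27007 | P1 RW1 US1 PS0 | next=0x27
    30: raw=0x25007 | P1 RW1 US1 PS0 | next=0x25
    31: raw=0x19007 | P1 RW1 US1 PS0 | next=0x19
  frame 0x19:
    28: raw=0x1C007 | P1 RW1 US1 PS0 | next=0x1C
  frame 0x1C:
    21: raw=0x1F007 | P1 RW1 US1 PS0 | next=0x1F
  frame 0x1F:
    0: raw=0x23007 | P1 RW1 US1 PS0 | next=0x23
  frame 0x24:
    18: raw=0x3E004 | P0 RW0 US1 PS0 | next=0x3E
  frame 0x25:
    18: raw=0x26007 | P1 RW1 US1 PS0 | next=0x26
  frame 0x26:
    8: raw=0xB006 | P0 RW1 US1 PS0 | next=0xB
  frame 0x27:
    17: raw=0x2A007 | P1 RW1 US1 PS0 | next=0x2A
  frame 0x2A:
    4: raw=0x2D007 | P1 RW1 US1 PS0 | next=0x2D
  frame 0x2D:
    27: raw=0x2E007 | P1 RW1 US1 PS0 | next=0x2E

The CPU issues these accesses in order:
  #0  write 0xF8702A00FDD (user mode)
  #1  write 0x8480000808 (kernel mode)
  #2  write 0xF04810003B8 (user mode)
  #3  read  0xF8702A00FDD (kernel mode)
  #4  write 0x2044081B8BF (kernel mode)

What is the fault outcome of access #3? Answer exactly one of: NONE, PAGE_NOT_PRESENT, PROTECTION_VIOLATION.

Trace:
#0 VA=0xF8702A00FDD (w,user):
  L0: frame=0x18 idx=31 entry=0x19007 [P=1 RW=1 US=1 PS=0]
  L1: frame=0x19 idx=28 entry=0x1C007 [P=1 RW=1 US=1 PS=0]
  L2: frame=0x1C idx=21 entry=0x1F007 [P=1 RW=1 US=1 PS=0]
  L3: frame=0x1F idx=0 entry=0x23007 [P=1 RW=1 US=1 PS=0]
  ⇒ phys 0x23FDD  [4 reads]
#1 VA=0x8480000808 (w,kernel):
  L0: frame=0x18 idx=1 entry=0x24007 [P=1 RW=1 US=1 PS=0]
  L1: frame=0x24 idx=18 entry=0x3E004 [P=0 RW=0 US=1 PS=0]
  ⇒ fault: PAGE_NOT_PRESENT  — 2 lookups
#2 VA=0xF04810003B8 (w,user):
  L0: frame=0x18 idx=30 entry=0x25007 [P=1 RW=1 US=1 PS=0]
  L1: frame=0x25 idx=18 entry=0x26007 [P=1 RW=1 US=1 PS=0]
  L2: frame=0x26 idx=8 entry=0xB006 [P=0 RW=1 US=1 PS=0]
  ⇒ fault: PAGE_NOT_PRESENT  — 3 lookups
#3 VA=0xF8702A00FDD (r,kernel):
  TLB hit vpn=0xF8702A00 → PA=0x23FDD
#4 VA=0x2044081B8BF (w,kernel):
  L0: frame=0x18 idx=4 entry=0x27007 [P=1 RW=1 US=1 PS=0]
  L1: frame=0x27 idx=17 entry=0x2A007 [P=1 RW=1 US=1 PS=0]
  L2: frame=0x2A idx=4 entry=0x2D007 [P=1 RW=1 US=1 PS=0]
  L3: frame=0x2D idx=27 entry=0x2E007 [P=1 RW=1 US=1 PS=0]
  ⇒ phys 0x2E8BF  [4 reads]

Access #3 fault: NONE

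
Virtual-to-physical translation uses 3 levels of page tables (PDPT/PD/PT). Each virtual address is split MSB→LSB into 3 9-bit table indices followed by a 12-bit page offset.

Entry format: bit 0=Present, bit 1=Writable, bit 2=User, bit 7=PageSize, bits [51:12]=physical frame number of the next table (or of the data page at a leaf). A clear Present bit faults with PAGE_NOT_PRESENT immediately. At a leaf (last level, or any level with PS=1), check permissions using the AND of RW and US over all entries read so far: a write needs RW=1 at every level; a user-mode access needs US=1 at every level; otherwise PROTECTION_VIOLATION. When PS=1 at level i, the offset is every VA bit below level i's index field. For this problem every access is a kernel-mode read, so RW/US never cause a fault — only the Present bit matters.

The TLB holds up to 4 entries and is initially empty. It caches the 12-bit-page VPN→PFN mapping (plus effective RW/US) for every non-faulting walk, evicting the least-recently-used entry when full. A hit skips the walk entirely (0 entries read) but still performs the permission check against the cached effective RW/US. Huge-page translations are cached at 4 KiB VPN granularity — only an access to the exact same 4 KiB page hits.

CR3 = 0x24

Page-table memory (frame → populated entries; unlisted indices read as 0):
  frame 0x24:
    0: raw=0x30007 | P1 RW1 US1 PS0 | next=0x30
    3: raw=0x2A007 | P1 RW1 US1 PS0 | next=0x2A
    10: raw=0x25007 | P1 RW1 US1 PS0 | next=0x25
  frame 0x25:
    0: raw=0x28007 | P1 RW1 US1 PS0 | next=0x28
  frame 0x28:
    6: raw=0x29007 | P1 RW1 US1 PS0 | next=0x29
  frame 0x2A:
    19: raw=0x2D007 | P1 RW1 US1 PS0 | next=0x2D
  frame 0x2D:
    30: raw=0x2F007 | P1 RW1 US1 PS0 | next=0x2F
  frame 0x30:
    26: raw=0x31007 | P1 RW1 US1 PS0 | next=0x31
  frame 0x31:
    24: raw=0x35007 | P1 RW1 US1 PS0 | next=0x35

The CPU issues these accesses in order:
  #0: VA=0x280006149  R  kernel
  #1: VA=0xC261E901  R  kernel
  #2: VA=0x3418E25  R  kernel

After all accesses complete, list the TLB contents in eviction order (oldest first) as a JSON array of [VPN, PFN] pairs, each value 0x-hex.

Walk each access:
#0 VA=0x280006149 (r,kernel):
  lvl0: tbl 0x24, slot 10 ⇒ 0x25007 (P1/RW1/US1/PS0)
  lvl1: tbl 0x25, slot 0 ⇒ 0x28007 (P1/RW1/US1/PS0)
  lvl2: tbl 0x28, slot 6 ⇒ 0x29007 (P1/RW1/US1/PS0)
  → PA=0x29149  (3 entries read)
#1 VA=0xC261E901 (r,kernel):
  lvl0: tbl 0x24, slot 3 ⇒ 0x2A007 (P1/RW1/US1/PS0)
  lvl1: tbl 0x2A, slot 19 ⇒ 0x2D007 (P1/RW1/US1/PS0)
  lvl2: tbl 0x2D, slot 30 ⇒ 0x2F007 (P1/RW1/US1/PS0)
  → PA=0x2F901  (3 entries read)
#2 VA=0x3418E25 (r,kernel):
  lvl0: tbl 0x24, slot 0 ⇒ 0x30007 (P1/RW1/US1/PS0)
  lvl1: tbl 0x30, slot 26 ⇒ 0x31007 (P1/RW1/US1/PS0)
  lvl2: tbl 0x31, slot 24 ⇒ 0x35007 (P1/RW1/US1/PS0)
  → PA=0x35E25  (3 entries read)

TLB: [["0x280006", "0x29"], ["0xC261E", "0x2F"], ["0x3418", "0x35"]]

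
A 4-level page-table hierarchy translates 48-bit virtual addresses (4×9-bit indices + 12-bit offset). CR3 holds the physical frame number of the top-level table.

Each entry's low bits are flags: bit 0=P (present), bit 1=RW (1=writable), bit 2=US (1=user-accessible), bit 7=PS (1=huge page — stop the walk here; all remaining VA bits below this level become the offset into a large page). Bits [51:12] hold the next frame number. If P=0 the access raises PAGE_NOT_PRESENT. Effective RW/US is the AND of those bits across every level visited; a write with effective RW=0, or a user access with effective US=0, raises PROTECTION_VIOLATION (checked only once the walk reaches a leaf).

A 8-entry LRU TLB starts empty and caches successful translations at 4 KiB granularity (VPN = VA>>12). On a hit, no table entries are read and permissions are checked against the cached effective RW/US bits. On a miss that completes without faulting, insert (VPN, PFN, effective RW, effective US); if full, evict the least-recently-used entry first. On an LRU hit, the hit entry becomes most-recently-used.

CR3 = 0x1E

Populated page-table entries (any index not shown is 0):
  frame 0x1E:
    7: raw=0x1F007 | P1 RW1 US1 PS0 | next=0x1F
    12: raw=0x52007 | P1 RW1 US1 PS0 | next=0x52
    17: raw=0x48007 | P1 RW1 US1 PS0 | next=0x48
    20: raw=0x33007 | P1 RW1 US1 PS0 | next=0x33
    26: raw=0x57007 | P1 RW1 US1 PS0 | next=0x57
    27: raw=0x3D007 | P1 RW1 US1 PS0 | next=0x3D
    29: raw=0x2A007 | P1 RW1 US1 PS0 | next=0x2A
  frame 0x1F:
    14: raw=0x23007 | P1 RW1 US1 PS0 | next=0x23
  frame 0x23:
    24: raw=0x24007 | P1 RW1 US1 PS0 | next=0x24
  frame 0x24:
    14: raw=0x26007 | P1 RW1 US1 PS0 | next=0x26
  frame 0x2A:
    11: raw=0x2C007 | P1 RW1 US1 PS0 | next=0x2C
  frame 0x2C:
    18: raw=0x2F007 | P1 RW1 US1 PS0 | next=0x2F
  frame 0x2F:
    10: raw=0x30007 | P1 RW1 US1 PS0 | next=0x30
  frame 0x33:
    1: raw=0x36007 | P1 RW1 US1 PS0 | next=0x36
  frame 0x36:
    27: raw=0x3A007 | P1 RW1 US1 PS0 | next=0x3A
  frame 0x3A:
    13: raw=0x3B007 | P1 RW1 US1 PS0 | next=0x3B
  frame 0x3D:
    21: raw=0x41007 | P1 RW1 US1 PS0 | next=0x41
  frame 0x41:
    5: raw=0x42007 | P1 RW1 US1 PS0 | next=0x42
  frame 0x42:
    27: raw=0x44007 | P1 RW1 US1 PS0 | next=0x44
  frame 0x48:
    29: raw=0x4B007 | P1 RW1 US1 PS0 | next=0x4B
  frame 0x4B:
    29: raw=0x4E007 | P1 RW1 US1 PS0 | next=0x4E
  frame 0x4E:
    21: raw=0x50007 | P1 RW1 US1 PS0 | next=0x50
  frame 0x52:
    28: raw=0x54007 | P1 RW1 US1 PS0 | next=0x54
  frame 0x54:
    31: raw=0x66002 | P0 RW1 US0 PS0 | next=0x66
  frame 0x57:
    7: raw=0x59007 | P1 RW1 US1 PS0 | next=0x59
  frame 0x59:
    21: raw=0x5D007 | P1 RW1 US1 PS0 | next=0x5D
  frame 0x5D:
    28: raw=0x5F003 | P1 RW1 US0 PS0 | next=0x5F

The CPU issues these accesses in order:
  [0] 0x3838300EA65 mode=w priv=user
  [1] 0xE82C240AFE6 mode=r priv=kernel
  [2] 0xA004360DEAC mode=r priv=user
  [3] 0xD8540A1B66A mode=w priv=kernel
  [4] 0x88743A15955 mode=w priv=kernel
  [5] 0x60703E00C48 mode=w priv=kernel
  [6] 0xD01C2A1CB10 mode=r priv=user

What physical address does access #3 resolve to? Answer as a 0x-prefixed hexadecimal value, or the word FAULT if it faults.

Walk each access:
#0 VA=0x3838300EA65 (w,user):
  L0: frame=0x1E idx=7 entry=0x1F007 [P=1 RW=1 US=1 PS=0]
  L1: frame=0x1F idx=14 entry=0x23007 [P=1 RW=1 US=1 PS=0]
  L2: frame=0x23 idx=24 entry=0x24007 [P=1 RW=1 US=1 PS=0]
  L3: frame=0x24 idx=14 entry=0x26007 [P=1 RW=1 US=1 PS=0]
  ✓ 0x26A65  — 4 lookups
#1 VA=0xE82C240AFE6 (r,kernel):
  L0: frame=0x1E idx=29 entry=0x2A007 [P=1 RW=1 US=1 PS=0]
  L1: frame=0x2A idx=11 entry=0x2C007 [P=1 RW=1 US=1 PS=0]
  L2: frame=0x2C idx=18 entry=0x2F007 [P=1 RW=1 US=1 PS=0]
  L3: frame=0x2F idx=10 entry=0x30007 [P=1 RW=1 US=1 PS=0]
  ✓ 0x30FE6  — 4 lookups
#2 VA=0xA004360DEAC (r,user):
  L0: frame=0x1E idx=20 entry=0x33007 [P=1 RW=1 US=1 PS=0]
  L1: frame=0x33 idx=1 entry=0x36007 [P=1 RW=1 US=1 PS=0]
  L2: frame=0x36 idx=27 entry=0x3A007 [P=1 RW=1 US=1 PS=0]
  L3: frame=0x3A idx=13 entry=0x3B007 [P=1 RW=1 US=1 PS=0]
  ✓ 0x3BEAC  — 4 lookups
#3 VA=0xD8540A1B66A (w,kernel):
  L0: frame=0x1E idx=27 entry=0x3D007 [P=1 RW=1 US=1 PS=0]
  L1: frame=0x3D idx=21 entry=0x41007 [P=1 RW=1 US=1 PS=0]
  L2: frame=0x41 idx=5 entry=0x42007 [P=1 RW=1 US=1 PS=0]
  L3: frame=0x42 idx=27 entry=0x44007 [P=1 RW=1 US=1 PS=0]
  ✓ 0x4466A  — 4 lookups
#4 VA=0x88743A15955 (w,kernel):
  L0: frame=0x1E idx=17 entry=0x48007 [P=1 RW=1 US=1 PS=0]
  L1: frame=0x48 idx=29 entry=0x4B007 [P=1 RW=1 US=1 PS=0]
  L2: frame=0x4B idx=29 entry=0x4E007 [P=1 RW=1 US=1 PS=0]
  L3: frame=0x4E idx=21 entry=0x50007 [P=1 RW=1 US=1 PS=0]
  ✓ 0x50955  — 4 lookups
#5 VA=0x60703E00C48 (w,kernel):
  L0: frame=0x1E idx=12 entry=0x52007 [P=1 RW=1 US=1 PS=0]
  L1: frame=0x52 idx=28 entry=0x54007 [P=1 RW=1 US=1 PS=0]
  L2: frame=0x54 idx=31 entry=0x66002 [P=0 RW=1 US=0 PS=0]
  ⇒ fault: PAGE_NOT_PRESENT  — 3 lookups
#6 VA=0xD01C2A1CB10 (r,user):
  L0: frame=0x1E idx=26 entry=0x57007 [P=1 RW=1 US=1 PS=0]
  L1: frame=0x57 idx=7 entry=0x59007 [P=1 RW=1 US=1 PS=0]
  L2: frame=0x59 idx=21 entry=0x5D007 [P=1 RW=1 US=1 PS=0]
  L3: frame=0x5D idx=28 entry=0x5F003 [P=1 RW=1 US=0 PS=0]
  ⇒ fault: PROTECTION_VIOLATION  — 4 lookups

Access #3 PA: 0x4466A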